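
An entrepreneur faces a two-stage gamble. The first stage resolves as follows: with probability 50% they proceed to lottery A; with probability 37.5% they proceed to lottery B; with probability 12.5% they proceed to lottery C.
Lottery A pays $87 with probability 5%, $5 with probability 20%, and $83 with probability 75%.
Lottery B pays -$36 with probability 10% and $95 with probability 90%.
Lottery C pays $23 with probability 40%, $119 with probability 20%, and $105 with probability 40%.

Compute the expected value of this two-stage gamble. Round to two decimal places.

$73.89

EV(A) = 0.05 × 87 + 0.2 × 5 + 0.75 × 83 = 4.35 + 1 + 62.25 = 67.6
EV(B) = 0.1 × (-36) + 0.9 × 95 = -3.6 + 85.5 = 81.9
EV(C) = 0.4 × 23 + 0.2 × 119 + 0.4 × 105 = 9.2 + 23.8 + 42 = 75
Overall = 0.5 × 67.6 + 0.375 × 81.9 + 0.125 × 75 = 33.8 + 30.7125 + 9.375 = 73.8875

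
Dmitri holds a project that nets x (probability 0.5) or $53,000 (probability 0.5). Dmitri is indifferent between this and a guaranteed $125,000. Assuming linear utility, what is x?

0.5·x + 0.5·53000 = 125000
0.5·x = 125000 − 26500 = 98500
x = 98500 / 0.5 = 197000

x = $197,000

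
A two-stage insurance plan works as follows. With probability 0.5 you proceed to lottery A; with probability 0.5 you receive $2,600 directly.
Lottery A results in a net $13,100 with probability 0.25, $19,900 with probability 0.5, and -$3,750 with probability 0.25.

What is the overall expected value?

$7,443.75

EV(A) = 0.25 × 13100 + 0.5 × 19900 + 0.25 × (-3750) = 3275 + 9950 − 937.5 = 12287.5
Branch B: 2600 (certain)
Overall = 0.5 × 12287.5 + 0.5 × 2600 = 6143.75 + 1300 = 7443.75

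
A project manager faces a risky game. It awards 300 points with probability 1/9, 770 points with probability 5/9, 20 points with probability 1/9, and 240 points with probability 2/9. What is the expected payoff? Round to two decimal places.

516.67 points

EV = 1/9 × 300 + 5/9 × 770 + 1/9 × 20 + 2/9 × 240 = 33.3333 + 427.7778 + 2.2222 + 53.3333 = 516.6667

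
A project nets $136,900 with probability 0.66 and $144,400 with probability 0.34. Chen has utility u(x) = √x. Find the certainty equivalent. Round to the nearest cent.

E[u] = 0.66·√136900 + 0.34·√144400 = 0.66·370 + 0.34·380 = 373.4
CE = (373.4)² = 139427.56

$139,427.56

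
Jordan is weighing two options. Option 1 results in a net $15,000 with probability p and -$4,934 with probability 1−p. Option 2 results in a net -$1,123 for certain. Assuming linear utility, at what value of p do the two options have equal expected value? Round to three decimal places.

p·15000 + (1−p)·(-4934) = -1123
19934p − 4934 = -1123
p = (-1123 + 4934) / 19934

p = 0.191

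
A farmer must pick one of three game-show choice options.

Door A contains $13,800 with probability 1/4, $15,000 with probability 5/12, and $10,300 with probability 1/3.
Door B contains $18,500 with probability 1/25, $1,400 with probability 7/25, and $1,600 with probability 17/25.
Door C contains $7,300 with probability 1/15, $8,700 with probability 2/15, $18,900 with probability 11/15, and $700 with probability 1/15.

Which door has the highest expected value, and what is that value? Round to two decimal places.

Door A = 1/4 × 13800 + 5/12 × 15000 + 1/3 × 10300 = 3450 + 6250 + 3433.3333 = 13133.3333
Door B = 1/25 × 18500 + 7/25 × 1400 + 17/25 × 1600 = 740 + 392 + 1088 = 2220
Door C = 1/15 × 7300 + 2/15 × 8700 + 11/15 × 18900 + 1/15 × 700 = 486.6667 + 1160 + 13860 + 46.6667 = 15553.3333

Door C ($15,553.33)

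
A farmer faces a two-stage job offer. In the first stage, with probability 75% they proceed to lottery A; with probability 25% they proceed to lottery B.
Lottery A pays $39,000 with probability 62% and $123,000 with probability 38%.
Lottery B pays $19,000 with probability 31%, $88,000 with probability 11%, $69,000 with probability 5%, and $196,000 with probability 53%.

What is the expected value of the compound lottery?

EV(A) = 0.62 × 39000 + 0.38 × 123000 = 24180 + 46740 = 70920
EV(B) = 0.31 × 19000 + 0.11 × 88000 + 0.05 × 69000 + 0.53 × 196000 = 5890 + 9680 + 3450 + 103880 = 122900
Overall = 0.75 × 70920 + 0.25 × 122900 = 53190 + 30725 = 83915

$83,915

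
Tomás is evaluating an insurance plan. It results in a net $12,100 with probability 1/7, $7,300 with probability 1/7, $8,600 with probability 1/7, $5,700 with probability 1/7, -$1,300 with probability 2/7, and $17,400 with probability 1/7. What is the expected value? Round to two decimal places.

EV = 1/7 × 12100 + 1/7 × 7300 + 1/7 × 8600 + 1/7 × 5700 + 2/7 × (-1300) + 1/7 × 17400 = 1728.5714 + 1042.8571 + 1228.5714 + 814.2857 − 371.4286 + 2485.7143 = 6928.5714

$6,928.57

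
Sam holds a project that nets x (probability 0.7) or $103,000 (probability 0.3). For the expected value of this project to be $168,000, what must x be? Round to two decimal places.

x = $195,857.14

0.7·x + 0.3·103000 = 168000
0.7·x = 168000 − 30900 = 137100
x = 137100 / 0.7 = 195857.1429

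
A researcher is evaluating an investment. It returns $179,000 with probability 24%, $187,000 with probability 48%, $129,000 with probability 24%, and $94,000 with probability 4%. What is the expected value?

$167,440

EV = 0.24 × 179000 + 0.48 × 187000 + 0.24 × 129000 + 0.04 × 94000 = 42960 + 89760 + 30960 + 3760 = 167440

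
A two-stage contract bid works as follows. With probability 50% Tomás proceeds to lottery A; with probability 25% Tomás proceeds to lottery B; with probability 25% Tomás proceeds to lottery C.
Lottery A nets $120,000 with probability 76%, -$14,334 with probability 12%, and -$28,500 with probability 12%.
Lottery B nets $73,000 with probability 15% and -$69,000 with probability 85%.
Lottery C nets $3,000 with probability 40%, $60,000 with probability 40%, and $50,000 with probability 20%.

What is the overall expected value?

EV(A) = 0.76 × 120000 + 0.12 × (-14334) + 0.12 × (-28500) = 91200 − 1720.08 − 3420 = 86059.92
EV(B) = 0.15 × 73000 + 0.85 × (-69000) = 10950 − 58650 = -47700
EV(C) = 0.4 × 3000 + 0.4 × 60000 + 0.2 × 50000 = 1200 + 24000 + 10000 = 35200
Overall = 0.5 × 86059.92 + 0.25 × (-47700) + 0.25 × 35200 = 43029.96 − 11925 + 8800 = 39904.96

$39,904.96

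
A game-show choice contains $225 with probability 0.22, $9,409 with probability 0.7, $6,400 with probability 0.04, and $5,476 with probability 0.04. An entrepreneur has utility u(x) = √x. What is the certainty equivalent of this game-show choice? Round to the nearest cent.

E[u] = 0.22·√225 + 0.7·√9409 + 0.04·√6400 + 0.04·√5476 = 0.22·15 + 0.7·97 + 0.04·80 + 0.04·74 = 77.36
CE = (77.36)² = 5984.5696

$5,984.57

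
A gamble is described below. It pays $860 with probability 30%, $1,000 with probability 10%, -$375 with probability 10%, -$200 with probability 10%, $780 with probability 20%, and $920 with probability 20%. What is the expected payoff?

$640.50

EV = 0.3 × 860 + 0.1 × 1000 + 0.1 × (-375) + 0.1 × (-200) + 0.2 × 780 + 0.2 × 920 = 258 + 100 − 37.5 − 20 + 156 + 184 = 640.5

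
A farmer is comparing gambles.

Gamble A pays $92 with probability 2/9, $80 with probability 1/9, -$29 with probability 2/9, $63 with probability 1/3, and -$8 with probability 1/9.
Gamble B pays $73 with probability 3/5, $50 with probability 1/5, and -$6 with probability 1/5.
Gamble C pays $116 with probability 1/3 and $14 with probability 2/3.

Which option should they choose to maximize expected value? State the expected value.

Gamble A = 2/9 × 92 + 1/9 × 80 + 2/9 × (-29) + 1/3 × 63 + 1/9 × (-8) = 20.4444 + 8.8889 − 6.4444 + 21 − 0.8889 = 43
Gamble B = 3/5 × 73 + 1/5 × 50 + 1/5 × (-6) = 43.8 + 10 − 1.2 = 52.6
Gamble C = 1/3 × 116 + 2/3 × 14 = 38.6667 + 9.3333 = 48

Gamble B ($52.60)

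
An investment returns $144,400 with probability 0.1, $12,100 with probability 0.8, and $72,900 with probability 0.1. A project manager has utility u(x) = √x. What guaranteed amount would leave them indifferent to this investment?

$23,409

E[u] = 0.1·√144400 + 0.8·√12100 + 0.1·√72900 = 0.1·380 + 0.8·110 + 0.1·270 = 153
CE = (153)² = 23409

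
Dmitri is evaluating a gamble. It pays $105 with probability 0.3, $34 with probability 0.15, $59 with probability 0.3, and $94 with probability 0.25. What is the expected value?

$77.80

EV = 0.3 × 105 + 0.15 × 34 + 0.3 × 59 + 0.25 × 94 = 31.5 + 5.1 + 17.7 + 23.5 = 77.8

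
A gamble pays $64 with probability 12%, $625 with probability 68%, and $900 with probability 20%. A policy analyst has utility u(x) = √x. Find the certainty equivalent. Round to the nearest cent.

$574.08

E[u] = 0.12·√64 + 0.68·√625 + 0.2·√900 = 0.12·8 + 0.68·25 + 0.2·30 = 23.96
CE = (23.96)² = 574.0816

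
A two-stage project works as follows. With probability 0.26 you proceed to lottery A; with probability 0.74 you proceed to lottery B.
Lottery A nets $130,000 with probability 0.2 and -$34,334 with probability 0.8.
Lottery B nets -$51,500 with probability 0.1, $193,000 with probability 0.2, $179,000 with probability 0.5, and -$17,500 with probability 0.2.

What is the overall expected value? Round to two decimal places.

EV(A) = 0.2 × 130000 + 0.8 × (-34334) = 26000 − 27467.2 = -1467.2
EV(B) = 0.1 × (-51500) + 0.2 × 193000 + 0.5 × 179000 + 0.2 × (-17500) = -5150 + 38600 + 89500 − 3500 = 119450
Overall = 0.26 × (-1467.2) + 0.74 × 119450 = -381.472 + 88393 = 88011.528

$88,011.53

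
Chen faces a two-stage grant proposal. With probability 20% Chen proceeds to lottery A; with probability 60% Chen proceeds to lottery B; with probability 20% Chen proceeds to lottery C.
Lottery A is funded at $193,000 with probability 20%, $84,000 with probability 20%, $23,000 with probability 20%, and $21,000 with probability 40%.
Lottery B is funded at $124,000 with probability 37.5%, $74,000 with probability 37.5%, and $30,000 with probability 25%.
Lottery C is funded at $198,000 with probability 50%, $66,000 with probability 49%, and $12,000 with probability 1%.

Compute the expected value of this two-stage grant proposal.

EV(A) = 0.2 × 193000 + 0.2 × 84000 + 0.2 × 23000 + 0.4 × 21000 = 38600 + 16800 + 4600 + 8400 = 68400
EV(B) = 0.375 × 124000 + 0.375 × 74000 + 0.25 × 30000 = 46500 + 27750 + 7500 = 81750
EV(C) = 0.5 × 198000 + 0.49 × 66000 + 0.01 × 12000 = 99000 + 32340 + 120 = 131460
Overall = 0.2 × 68400 + 0.6 × 81750 + 0.2 × 131460 = 13680 + 49050 + 26292 = 89022

$89,022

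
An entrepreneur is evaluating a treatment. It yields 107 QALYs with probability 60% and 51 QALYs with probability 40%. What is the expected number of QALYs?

84.6 QALYs

EV = 0.6 × 107 + 0.4 × 51 = 64.2 + 20.4 = 84.6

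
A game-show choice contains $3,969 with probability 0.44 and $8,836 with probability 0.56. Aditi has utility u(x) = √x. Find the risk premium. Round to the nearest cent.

E[u] = 0.44·√3969 + 0.56·√8836 = 0.44·63 + 0.56·94 = 80.36
CE = (80.36)² = 6457.7296
Risk premium = EV − CE = 6694.52 − 6457.7296 = 236.7904

$236.79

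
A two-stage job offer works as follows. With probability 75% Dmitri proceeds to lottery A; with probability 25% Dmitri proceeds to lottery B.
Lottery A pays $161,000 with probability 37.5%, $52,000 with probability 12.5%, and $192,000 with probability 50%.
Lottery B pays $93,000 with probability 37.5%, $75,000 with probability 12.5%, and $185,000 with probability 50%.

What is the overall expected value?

$156,343.75

EV(A) = 0.375 × 161000 + 0.125 × 52000 + 0.5 × 192000 = 60375 + 6500 + 96000 = 162875
EV(B) = 0.375 × 93000 + 0.125 × 75000 + 0.5 × 185000 = 34875 + 9375 + 92500 = 136750
Overall = 0.75 × 162875 + 0.25 × 136750 = 122156.25 + 34187.5 = 156343.75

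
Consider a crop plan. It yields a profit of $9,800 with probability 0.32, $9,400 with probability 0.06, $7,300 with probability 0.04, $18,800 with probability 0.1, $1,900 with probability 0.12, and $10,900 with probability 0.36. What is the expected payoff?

EV = 0.32 × 9800 + 0.06 × 9400 + 0.04 × 7300 + 0.1 × 18800 + 0.12 × 1900 + 0.36 × 10900 = 3136 + 564 + 292 + 1880 + 228 + 3924 = 10024

$10,024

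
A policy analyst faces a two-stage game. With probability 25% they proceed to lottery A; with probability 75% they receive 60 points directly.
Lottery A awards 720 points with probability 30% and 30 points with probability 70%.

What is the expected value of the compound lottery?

104.25 points

EV(A) = 0.3 × 720 + 0.7 × 30 = 216 + 21 = 237
Branch B: 60 (certain)
Overall = 0.25 × 237 + 0.75 × 60 = 59.25 + 45 = 104.25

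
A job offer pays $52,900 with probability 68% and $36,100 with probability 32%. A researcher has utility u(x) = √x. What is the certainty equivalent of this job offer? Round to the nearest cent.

$47,175.84

E[u] = 0.68·√52900 + 0.32·√36100 = 0.68·230 + 0.32·190 = 217.2
CE = (217.2)² = 47175.84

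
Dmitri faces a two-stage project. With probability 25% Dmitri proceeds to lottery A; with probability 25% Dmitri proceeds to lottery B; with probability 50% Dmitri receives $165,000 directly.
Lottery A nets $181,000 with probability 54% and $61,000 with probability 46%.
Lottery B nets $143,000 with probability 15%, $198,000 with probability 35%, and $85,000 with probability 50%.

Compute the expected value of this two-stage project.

EV(A) = 0.54 × 181000 + 0.46 × 61000 = 97740 + 28060 = 125800
EV(B) = 0.15 × 143000 + 0.35 × 198000 + 0.5 × 85000 = 21450 + 69300 + 42500 = 133250
Branch C: 165000 (certain)
Overall = 0.25 × 125800 + 0.25 × 133250 + 0.5 × 165000 = 31450 + 33312.5 + 82500 = 147262.5

$147,262.50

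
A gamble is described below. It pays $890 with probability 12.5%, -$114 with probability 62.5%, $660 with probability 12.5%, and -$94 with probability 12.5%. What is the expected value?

EV = 0.125 × 890 + 0.625 × (-114) + 0.125 × 660 + 0.125 × (-94) = 111.25 − 71.25 + 82.5 − 11.75 = 110.75

$110.75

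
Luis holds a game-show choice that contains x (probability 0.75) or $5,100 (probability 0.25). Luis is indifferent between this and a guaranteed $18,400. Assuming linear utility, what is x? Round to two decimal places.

x = $22,833.33

0.75·x + 0.25·5100 = 18400
0.75·x = 18400 − 1275 = 17125
x = 17125 / 0.75 = 22833.3333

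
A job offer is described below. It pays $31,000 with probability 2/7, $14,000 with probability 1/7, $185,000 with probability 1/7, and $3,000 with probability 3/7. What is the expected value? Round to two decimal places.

EV = 2/7 × 31000 + 1/7 × 14000 + 1/7 × 185000 + 3/7 × 3000 = 8857.1429 + 2000 + 26428.5714 + 1285.7143 = 38571.4286

$38,571.43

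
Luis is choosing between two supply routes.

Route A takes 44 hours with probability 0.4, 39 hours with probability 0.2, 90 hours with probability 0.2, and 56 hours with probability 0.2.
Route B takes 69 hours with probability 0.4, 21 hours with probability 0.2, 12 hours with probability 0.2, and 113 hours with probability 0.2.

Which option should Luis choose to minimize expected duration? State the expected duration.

Route A (54.6 hours)

Route A = 0.4 × 44 + 0.2 × 39 + 0.2 × 90 + 0.2 × 56 = 17.6 + 7.8 + 18 + 11.2 = 54.6
Route B = 0.4 × 69 + 0.2 × 21 + 0.2 × 12 + 0.2 × 113 = 27.6 + 4.2 + 2.4 + 22.6 = 56.8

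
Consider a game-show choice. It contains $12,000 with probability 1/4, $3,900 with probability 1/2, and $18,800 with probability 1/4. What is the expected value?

EV = 1/4 × 12000 + 1/2 × 3900 + 1/4 × 18800 = 3000 + 1950 + 4700 = 9650

$9,650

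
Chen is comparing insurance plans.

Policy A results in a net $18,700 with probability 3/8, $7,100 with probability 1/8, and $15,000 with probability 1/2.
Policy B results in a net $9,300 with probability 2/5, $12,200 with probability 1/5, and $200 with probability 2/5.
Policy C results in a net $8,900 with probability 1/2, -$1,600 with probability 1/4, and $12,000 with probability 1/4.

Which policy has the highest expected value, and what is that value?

Policy A ($15,400)

Policy A = 3/8 × 18700 + 1/8 × 7100 + 1/2 × 15000 = 7012.5 + 887.5 + 7500 = 15400
Policy B = 2/5 × 9300 + 1/5 × 12200 + 2/5 × 200 = 3720 + 2440 + 80 = 6240
Policy C = 1/2 × 8900 + 1/4 × (-1600) + 1/4 × 12000 = 4450 − 400 + 3000 = 7050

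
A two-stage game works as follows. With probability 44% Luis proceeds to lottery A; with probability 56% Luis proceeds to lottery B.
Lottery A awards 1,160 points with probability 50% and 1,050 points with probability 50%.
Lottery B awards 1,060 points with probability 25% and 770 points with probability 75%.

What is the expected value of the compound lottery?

EV(A) = 0.5 × 1160 + 0.5 × 1050 = 580 + 525 = 1105
EV(B) = 0.25 × 1060 + 0.75 × 770 = 265 + 577.5 = 842.5
Overall = 0.44 × 1105 + 0.56 × 842.5 = 486.2 + 471.8 = 958

958 points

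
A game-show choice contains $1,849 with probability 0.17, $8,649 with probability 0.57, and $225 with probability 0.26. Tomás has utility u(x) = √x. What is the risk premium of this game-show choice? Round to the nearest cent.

E[u] = 0.17·√1849 + 0.57·√8649 + 0.26·√225 = 0.17·43 + 0.57·93 + 0.26·15 = 64.22
CE = (64.22)² = 4124.2084
Risk premium = EV − CE = 5302.76 − 4124.2084 = 1178.5516

$1,178.55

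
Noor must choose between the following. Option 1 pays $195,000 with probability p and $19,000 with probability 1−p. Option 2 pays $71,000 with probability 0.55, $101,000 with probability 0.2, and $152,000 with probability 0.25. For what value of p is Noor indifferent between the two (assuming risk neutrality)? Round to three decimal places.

EV(Option 2) = 0.55 × 71000 + 0.2 × 101000 + 0.25 × 152000 = 39050 + 20200 + 38000 = 97250
p·195000 + (1−p)·19000 = 97250
176000p + 19000 = 97250
p = (97250 − 19000) / 176000

p = 0.445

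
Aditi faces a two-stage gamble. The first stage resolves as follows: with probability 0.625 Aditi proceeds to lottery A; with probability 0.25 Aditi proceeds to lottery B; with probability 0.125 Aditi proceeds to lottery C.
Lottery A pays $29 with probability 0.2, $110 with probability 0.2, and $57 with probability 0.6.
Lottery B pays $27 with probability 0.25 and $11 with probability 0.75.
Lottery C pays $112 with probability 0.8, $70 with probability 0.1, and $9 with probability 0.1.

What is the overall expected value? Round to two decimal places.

EV(A) = 0.2 × 29 + 0.2 × 110 + 0.6 × 57 = 5.8 + 22 + 34.2 = 62
EV(B) = 0.25 × 27 + 0.75 × 11 = 6.75 + 8.25 = 15
EV(C) = 0.8 × 112 + 0.1 × 70 + 0.1 × 9 = 89.6 + 7 + 0.9 = 97.5
Overall = 0.625 × 62 + 0.25 × 15 + 0.125 × 97.5 = 38.75 + 3.75 + 12.1875 = 54.6875

$54.69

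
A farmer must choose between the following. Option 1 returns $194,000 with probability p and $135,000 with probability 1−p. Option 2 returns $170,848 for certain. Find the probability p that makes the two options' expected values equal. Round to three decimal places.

p·194000 + (1−p)·135000 = 170848
59000p + 135000 = 170848
p = (170848 − 135000) / 59000

p = 0.608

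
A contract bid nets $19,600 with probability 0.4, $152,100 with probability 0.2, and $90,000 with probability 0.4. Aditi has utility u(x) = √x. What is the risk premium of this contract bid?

E[u] = 0.4·√19600 + 0.2·√152100 + 0.4·√90000 = 0.4·140 + 0.2·390 + 0.4·300 = 254
CE = (254)² = 64516
Risk premium = EV − CE = 74260 − 64516 = 9744

$9,744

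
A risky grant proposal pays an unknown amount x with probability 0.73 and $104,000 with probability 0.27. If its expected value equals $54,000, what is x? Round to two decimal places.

x = $35,506.85

0.73·x + 0.27·104000 = 54000
0.73·x = 54000 − 28080 = 25920
x = 25920 / 0.73 = 35506.8493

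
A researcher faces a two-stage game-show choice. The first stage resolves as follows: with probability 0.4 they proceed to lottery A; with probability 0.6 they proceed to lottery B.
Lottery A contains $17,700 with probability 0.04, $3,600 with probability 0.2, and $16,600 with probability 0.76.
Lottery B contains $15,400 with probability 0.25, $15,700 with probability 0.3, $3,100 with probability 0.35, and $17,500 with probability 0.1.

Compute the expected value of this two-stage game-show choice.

$12,454.60

EV(A) = 0.04 × 17700 + 0.2 × 3600 + 0.76 × 16600 = 708 + 720 + 12616 = 14044
EV(B) = 0.25 × 15400 + 0.3 × 15700 + 0.35 × 3100 + 0.1 × 17500 = 3850 + 4710 + 1085 + 1750 = 11395
Overall = 0.4 × 14044 + 0.6 × 11395 = 5617.6 + 6837 = 12454.6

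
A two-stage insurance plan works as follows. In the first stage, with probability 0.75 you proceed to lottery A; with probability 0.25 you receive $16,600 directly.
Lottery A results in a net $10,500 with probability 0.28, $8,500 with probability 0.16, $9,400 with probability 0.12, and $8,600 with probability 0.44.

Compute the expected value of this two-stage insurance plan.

EV(A) = 0.28 × 10500 + 0.16 × 8500 + 0.12 × 9400 + 0.44 × 8600 = 2940 + 1360 + 1128 + 3784 = 9212
Branch B: 16600 (certain)
Overall = 0.75 × 9212 + 0.25 × 16600 = 6909 + 4150 = 11059

$11,059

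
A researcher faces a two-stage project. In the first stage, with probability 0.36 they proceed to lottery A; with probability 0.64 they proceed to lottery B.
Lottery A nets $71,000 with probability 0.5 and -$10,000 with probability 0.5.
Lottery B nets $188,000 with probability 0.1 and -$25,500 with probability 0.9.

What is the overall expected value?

$8,324

EV(A) = 0.5 × 71000 + 0.5 × (-10000) = 35500 − 5000 = 30500
EV(B) = 0.1 × 188000 + 0.9 × (-25500) = 18800 − 22950 = -4150
Overall = 0.36 × 30500 + 0.64 × (-4150) = 10980 − 2656 = 8324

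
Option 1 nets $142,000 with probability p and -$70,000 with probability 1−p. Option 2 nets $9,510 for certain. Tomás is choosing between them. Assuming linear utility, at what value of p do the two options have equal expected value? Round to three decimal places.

p·142000 + (1−p)·(-70000) = 9510
212000p − 70000 = 9510
p = (9510 + 70000) / 212000

p = 0.375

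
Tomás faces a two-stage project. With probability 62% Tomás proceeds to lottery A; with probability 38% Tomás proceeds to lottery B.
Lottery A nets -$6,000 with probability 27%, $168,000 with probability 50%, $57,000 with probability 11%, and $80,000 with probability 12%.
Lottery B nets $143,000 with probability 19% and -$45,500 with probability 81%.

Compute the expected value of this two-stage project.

EV(A) = 0.27 × (-6000) + 0.5 × 168000 + 0.11 × 57000 + 0.12 × 80000 = -1620 + 84000 + 6270 + 9600 = 98250
EV(B) = 0.19 × 143000 + 0.81 × (-45500) = 27170 − 36855 = -9685
Overall = 0.62 × 98250 + 0.38 × (-9685) = 60915 − 3680.3 = 57234.7

$57,234.70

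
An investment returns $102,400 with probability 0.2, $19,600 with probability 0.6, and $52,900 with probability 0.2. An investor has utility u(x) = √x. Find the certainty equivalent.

E[u] = 0.2·√102400 + 0.6·√19600 + 0.2·√52900 = 0.2·320 + 0.6·140 + 0.2·230 = 194
CE = (194)² = 37636

$37,636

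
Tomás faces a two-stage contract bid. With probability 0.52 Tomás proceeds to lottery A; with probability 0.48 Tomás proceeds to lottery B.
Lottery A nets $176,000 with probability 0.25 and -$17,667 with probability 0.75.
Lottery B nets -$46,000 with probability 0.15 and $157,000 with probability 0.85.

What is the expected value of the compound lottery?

$76,733.87

EV(A) = 0.25 × 176000 + 0.75 × (-17667) = 44000 − 13250.25 = 30749.75
EV(B) = 0.15 × (-46000) + 0.85 × 157000 = -6900 + 133450 = 126550
Overall = 0.52 × 30749.75 + 0.48 × 126550 = 15989.87 + 60744 = 76733.87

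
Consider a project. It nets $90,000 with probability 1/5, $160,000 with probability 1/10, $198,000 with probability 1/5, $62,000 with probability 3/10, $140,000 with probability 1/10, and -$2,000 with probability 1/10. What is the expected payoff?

$106,000

EV = 1/5 × 90000 + 1/10 × 160000 + 1/5 × 198000 + 3/10 × 62000 + 1/10 × 140000 + 1/10 × (-2000) = 18000 + 16000 + 39600 + 18600 + 14000 − 200 = 106000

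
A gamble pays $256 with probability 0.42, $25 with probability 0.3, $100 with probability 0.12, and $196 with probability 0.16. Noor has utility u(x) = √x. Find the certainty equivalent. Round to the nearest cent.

$135.96

E[u] = 0.42·√256 + 0.3·√25 + 0.12·√100 + 0.16·√196 = 0.42·16 + 0.3·5 + 0.12·10 + 0.16·14 = 11.66
CE = (11.66)² = 135.9556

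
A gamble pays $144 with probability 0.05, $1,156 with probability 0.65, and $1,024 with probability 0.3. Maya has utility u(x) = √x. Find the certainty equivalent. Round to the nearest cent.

$1,043.29

E[u] = 0.05·√144 + 0.65·√1156 + 0.3·√1024 = 0.05·12 + 0.65·34 + 0.3·32 = 32.3
CE = (32.3)² = 1043.29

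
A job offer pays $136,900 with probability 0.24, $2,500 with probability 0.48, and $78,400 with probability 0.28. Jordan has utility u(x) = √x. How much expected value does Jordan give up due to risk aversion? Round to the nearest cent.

E[u] = 0.24·√136900 + 0.48·√2500 + 0.28·√78400 = 0.24·370 + 0.48·50 + 0.28·280 = 191.2
CE = (191.2)² = 36557.44
Risk premium = EV − CE = 56008 − 36557.44 = 19450.56

$19,450.56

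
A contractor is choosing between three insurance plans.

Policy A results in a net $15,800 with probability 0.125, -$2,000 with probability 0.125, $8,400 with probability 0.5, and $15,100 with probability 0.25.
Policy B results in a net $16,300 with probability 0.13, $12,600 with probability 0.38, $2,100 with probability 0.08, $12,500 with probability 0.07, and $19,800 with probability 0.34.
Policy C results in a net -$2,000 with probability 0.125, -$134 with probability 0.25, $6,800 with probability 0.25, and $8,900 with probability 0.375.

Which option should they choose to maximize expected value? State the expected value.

Policy B ($14,682)

Policy A = 0.125 × 15800 + 0.125 × (-2000) + 0.5 × 8400 + 0.25 × 15100 = 1975 − 250 + 4200 + 3775 = 9700
Policy B = 0.13 × 16300 + 0.38 × 12600 + 0.08 × 2100 + 0.07 × 12500 + 0.34 × 19800 = 2119 + 4788 + 168 + 875 + 6732 = 14682
Policy C = 0.125 × (-2000) + 0.25 × (-134) + 0.25 × 6800 + 0.375 × 8900 = -250 − 33.5 + 1700 + 3337.5 = 4754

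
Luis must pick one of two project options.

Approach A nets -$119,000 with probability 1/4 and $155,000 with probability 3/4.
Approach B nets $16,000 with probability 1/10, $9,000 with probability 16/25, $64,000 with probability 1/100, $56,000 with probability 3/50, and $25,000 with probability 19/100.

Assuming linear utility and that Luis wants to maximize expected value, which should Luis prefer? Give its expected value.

Approach A = 1/4 × (-119000) + 3/4 × 155000 = -29750 + 116250 = 86500
Approach B = 1/10 × 16000 + 16/25 × 9000 + 1/100 × 64000 + 3/50 × 56000 + 19/100 × 25000 = 1600 + 5760 + 640 + 3360 + 4750 = 16110

Approach A ($86,500)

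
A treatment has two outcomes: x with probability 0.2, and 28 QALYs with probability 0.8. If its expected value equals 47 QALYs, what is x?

0.2·x + 0.8·28 = 47
0.2·x = 47 − 22.4 = 24.6
x = 24.6 / 0.2 = 123

x = 123 QALYs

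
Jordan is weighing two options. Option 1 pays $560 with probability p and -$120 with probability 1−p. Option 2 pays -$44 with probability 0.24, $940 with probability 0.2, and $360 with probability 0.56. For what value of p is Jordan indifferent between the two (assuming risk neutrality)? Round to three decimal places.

EV(Option 2) = 0.24 × (-44) + 0.2 × 940 + 0.56 × 360 = -10.56 + 188 + 201.6 = 379.04
p·560 + (1−p)·(-120) = 379.04
680p − 120 = 379.04
p = (379.04 + 120) / 680

p = 0.734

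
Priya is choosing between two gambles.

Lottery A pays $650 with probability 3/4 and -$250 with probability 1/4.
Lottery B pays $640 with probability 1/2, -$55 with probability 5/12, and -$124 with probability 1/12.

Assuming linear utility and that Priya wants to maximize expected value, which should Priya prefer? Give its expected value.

Lottery A = 3/4 × 650 + 1/4 × (-250) = 487.5 − 62.5 = 425
Lottery B = 1/2 × 640 + 5/12 × (-55) + 1/12 × (-124) = 320 − 22.9167 − 10.3333 = 286.75

Lottery A ($425)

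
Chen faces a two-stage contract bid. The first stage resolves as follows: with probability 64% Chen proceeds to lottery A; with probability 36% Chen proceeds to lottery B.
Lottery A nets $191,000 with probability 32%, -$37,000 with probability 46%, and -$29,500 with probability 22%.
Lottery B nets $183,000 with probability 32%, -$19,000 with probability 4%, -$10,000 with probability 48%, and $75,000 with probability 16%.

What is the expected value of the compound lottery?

$47,470.40

EV(A) = 0.32 × 191000 + 0.46 × (-37000) + 0.22 × (-29500) = 61120 − 17020 − 6490 = 37610
EV(B) = 0.32 × 183000 + 0.04 × (-19000) + 0.48 × (-10000) + 0.16 × 75000 = 58560 − 760 − 4800 + 12000 = 65000
Overall = 0.64 × 37610 + 0.36 × 65000 = 24070.4 + 23400 = 47470.4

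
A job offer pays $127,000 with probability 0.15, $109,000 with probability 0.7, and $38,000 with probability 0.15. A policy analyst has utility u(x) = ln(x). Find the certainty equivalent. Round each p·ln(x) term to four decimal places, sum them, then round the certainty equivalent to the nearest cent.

E[u] = 0.15·ln(127000) + 0.7·ln(109000) + 0.15·ln(38000) = 1.7628 + 8.1194 + 1.5818 = 11.4640
CE = e^11.4640 ≈ 95225.21

$95,225.21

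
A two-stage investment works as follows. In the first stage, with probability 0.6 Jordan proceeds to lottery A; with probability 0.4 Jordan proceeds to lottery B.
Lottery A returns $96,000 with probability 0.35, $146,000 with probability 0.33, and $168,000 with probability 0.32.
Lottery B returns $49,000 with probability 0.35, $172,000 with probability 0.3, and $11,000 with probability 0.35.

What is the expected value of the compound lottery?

EV(A) = 0.35 × 96000 + 0.33 × 146000 + 0.32 × 168000 = 33600 + 48180 + 53760 = 135540
EV(B) = 0.35 × 49000 + 0.3 × 172000 + 0.35 × 11000 = 17150 + 51600 + 3850 = 72600
Overall = 0.6 × 135540 + 0.4 × 72600 = 81324 + 29040 = 110364

$110,364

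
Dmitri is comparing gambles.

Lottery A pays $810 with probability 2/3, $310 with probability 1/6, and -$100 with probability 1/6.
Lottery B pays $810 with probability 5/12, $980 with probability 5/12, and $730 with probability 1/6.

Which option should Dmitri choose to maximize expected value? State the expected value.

Lottery A = 2/3 × 810 + 1/6 × 310 + 1/6 × (-100) = 540 + 51.6667 − 16.6667 = 575
Lottery B = 5/12 × 810 + 5/12 × 980 + 1/6 × 730 = 337.5 + 408.3333 + 121.6667 = 867.5

Lottery B ($867.50)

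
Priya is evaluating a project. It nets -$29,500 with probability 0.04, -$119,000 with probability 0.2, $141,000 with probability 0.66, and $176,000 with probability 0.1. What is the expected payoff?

$85,680

EV = 0.04 × (-29500) + 0.2 × (-119000) + 0.66 × 141000 + 0.1 × 176000 = -1180 − 23800 + 93060 + 17600 = 85680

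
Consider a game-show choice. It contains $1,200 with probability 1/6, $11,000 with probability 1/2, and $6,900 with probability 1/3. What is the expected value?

$8,000

EV = 1/6 × 1200 + 1/2 × 11000 + 1/3 × 6900 = 200 + 5500 + 2300 = 8000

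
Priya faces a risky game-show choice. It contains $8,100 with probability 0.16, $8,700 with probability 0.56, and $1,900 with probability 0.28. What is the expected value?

$6,700

EV = 0.16 × 8100 + 0.56 × 8700 + 0.28 × 1900 = 1296 + 4872 + 532 = 6700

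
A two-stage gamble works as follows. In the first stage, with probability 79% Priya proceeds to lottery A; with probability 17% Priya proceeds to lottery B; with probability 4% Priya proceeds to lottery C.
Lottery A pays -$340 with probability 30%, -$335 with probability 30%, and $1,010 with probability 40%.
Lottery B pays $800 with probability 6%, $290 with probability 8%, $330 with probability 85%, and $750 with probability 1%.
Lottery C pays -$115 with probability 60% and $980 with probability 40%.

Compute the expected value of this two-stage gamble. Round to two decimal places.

$233.17

EV(A) = 0.3 × (-340) + 0.3 × (-335) + 0.4 × 1010 = -102 − 100.5 + 404 = 201.5
EV(B) = 0.06 × 800 + 0.08 × 290 + 0.85 × 330 + 0.01 × 750 = 48 + 23.2 + 280.5 + 7.5 = 359.2
EV(C) = 0.6 × (-115) + 0.4 × 980 = -69 + 392 = 323
Overall = 0.79 × 201.5 + 0.17 × 359.2 + 0.04 × 323 = 159.185 + 61.064 + 12.92 = 233.169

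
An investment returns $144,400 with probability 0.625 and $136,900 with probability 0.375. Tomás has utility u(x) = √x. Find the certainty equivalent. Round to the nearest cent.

E[u] = 0.625·√144400 + 0.375·√136900 = 0.625·380 + 0.375·370 = 376.25
CE = (376.25)² = 141564.0625

$141,564.06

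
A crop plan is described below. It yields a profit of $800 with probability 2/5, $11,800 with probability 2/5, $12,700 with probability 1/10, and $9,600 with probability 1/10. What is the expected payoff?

$7,270

EV = 2/5 × 800 + 2/5 × 11800 + 1/10 × 12700 + 1/10 × 9600 = 320 + 4720 + 1270 + 960 = 7270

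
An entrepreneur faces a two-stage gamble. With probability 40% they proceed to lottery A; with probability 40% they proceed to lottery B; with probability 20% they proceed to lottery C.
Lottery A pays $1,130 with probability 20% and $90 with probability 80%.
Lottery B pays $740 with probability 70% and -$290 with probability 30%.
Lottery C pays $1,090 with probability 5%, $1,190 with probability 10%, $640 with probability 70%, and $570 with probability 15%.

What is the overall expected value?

$433

EV(A) = 0.2 × 1130 + 0.8 × 90 = 226 + 72 = 298
EV(B) = 0.7 × 740 + 0.3 × (-290) = 518 − 87 = 431
EV(C) = 0.05 × 1090 + 0.1 × 1190 + 0.7 × 640 + 0.15 × 570 = 54.5 + 119 + 448 + 85.5 = 707
Overall = 0.4 × 298 + 0.4 × 431 + 0.2 × 707 = 119.2 + 172.4 + 141.4 = 433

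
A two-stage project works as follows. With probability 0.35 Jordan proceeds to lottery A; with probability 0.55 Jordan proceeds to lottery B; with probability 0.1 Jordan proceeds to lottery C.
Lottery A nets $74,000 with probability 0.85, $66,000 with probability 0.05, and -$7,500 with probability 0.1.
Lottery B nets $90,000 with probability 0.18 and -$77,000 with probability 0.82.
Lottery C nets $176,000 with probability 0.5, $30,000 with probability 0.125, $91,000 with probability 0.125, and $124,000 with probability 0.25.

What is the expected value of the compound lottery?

EV(A) = 0.85 × 74000 + 0.05 × 66000 + 0.1 × (-7500) = 62900 + 3300 − 750 = 65450
EV(B) = 0.18 × 90000 + 0.82 × (-77000) = 16200 − 63140 = -46940
EV(C) = 0.5 × 176000 + 0.125 × 30000 + 0.125 × 91000 + 0.25 × 124000 = 88000 + 3750 + 11375 + 31000 = 134125
Overall = 0.35 × 65450 + 0.55 × (-46940) + 0.1 × 134125 = 22907.5 − 25817 + 13412.5 = 10503

$10,503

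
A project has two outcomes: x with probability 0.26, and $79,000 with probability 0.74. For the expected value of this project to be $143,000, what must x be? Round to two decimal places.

0.26·x + 0.74·79000 = 143000
0.26·x = 143000 − 58460 = 84540
x = 84540 / 0.26 = 325153.8462

x = $325,153.85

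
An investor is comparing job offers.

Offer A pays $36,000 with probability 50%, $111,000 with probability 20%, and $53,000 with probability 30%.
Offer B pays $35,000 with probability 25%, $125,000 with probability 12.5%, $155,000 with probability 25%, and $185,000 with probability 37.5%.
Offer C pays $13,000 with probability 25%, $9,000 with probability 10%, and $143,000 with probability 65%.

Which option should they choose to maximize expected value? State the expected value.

Offer A = 0.5 × 36000 + 0.2 × 111000 + 0.3 × 53000 = 18000 + 22200 + 15900 = 56100
Offer B = 0.25 × 35000 + 0.125 × 125000 + 0.25 × 155000 + 0.375 × 185000 = 8750 + 15625 + 38750 + 69375 = 132500
Offer C = 0.25 × 13000 + 0.1 × 9000 + 0.65 × 143000 = 3250 + 900 + 92950 = 97100

Offer B ($132,500)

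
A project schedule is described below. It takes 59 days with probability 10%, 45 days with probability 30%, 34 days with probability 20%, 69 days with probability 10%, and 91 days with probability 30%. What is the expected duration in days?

60.4 days

EV = 0.1 × 59 + 0.3 × 45 + 0.2 × 34 + 0.1 × 69 + 0.3 × 91 = 5.9 + 13.5 + 6.8 + 6.9 + 27.3 = 60.4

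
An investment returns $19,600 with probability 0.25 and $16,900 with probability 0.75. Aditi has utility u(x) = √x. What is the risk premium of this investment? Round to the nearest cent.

E[u] = 0.25·√19600 + 0.75·√16900 = 0.25·140 + 0.75·130 = 132.5
CE = (132.5)² = 17556.25
Risk premium = EV − CE = 17575 − 17556.25 = 18.75

$18.75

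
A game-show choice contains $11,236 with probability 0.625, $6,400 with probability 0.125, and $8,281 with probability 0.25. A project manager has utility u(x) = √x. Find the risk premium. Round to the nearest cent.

E[u] = 0.625·√11236 + 0.125·√6400 + 0.25·√8281 = 0.625·106 + 0.125·80 + 0.25·91 = 99
CE = (99)² = 9801
Risk premium = EV − CE = 9892.75 − 9801 = 91.75

$91.75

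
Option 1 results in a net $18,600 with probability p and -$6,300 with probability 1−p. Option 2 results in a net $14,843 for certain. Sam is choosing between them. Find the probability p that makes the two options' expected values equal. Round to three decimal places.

p = 0.849

p·18600 + (1−p)·(-6300) = 14843
24900p − 6300 = 14843
p = (14843 + 6300) / 24900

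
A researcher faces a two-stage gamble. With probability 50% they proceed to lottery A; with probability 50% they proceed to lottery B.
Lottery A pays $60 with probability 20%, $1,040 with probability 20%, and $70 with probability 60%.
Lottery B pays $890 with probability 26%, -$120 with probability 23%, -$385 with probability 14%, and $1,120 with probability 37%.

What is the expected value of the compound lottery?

$413.15

EV(A) = 0.2 × 60 + 0.2 × 1040 + 0.6 × 70 = 12 + 208 + 42 = 262
EV(B) = 0.26 × 890 + 0.23 × (-120) + 0.14 × (-385) + 0.37 × 1120 = 231.4 − 27.6 − 53.9 + 414.4 = 564.3
Overall = 0.5 × 262 + 0.5 × 564.3 = 131 + 282.15 = 413.15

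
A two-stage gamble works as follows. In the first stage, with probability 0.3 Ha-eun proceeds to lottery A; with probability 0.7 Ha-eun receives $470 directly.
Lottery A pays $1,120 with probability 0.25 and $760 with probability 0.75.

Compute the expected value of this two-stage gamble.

EV(A) = 0.25 × 1120 + 0.75 × 760 = 280 + 570 = 850
Branch B: 470 (certain)
Overall = 0.3 × 850 + 0.7 × 470 = 255 + 329 = 584

$584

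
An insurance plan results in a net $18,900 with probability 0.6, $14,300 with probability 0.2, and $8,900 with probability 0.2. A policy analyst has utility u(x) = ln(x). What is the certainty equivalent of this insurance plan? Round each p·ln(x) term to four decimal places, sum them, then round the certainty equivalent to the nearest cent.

$15,376.57

E[u] = 0.6·ln(18900) + 0.2·ln(14300) + 0.2·ln(8900) = 5.9082 + 1.9136 + 1.8188 = 9.6406
CE = e^9.6406 ≈ 15376.57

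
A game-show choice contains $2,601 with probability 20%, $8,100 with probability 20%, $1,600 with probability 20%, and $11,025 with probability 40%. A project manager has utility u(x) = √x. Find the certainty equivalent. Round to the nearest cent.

$6,115.24

E[u] = 0.2·√2601 + 0.2·√8100 + 0.2·√1600 + 0.4·√11025 = 0.2·51 + 0.2·90 + 0.2·40 + 0.4·105 = 78.2
CE = (78.2)² = 6115.24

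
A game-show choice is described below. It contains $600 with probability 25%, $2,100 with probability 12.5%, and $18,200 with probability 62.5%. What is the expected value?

$11,787.50

EV = 0.25 × 600 + 0.125 × 2100 + 0.625 × 18200 = 150 + 262.5 + 11375 = 11787.5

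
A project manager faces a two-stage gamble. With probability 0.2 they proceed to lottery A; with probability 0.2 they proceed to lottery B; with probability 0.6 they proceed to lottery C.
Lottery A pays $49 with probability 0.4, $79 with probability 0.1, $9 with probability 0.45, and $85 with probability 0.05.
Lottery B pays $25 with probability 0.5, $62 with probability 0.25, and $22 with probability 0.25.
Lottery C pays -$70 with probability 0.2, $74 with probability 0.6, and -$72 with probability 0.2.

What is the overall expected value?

EV(A) = 0.4 × 49 + 0.1 × 79 + 0.45 × 9 + 0.05 × 85 = 19.6 + 7.9 + 4.05 + 4.25 = 35.8
EV(B) = 0.5 × 25 + 0.25 × 62 + 0.25 × 22 = 12.5 + 15.5 + 5.5 = 33.5
EV(C) = 0.2 × (-70) + 0.6 × 74 + 0.2 × (-72) = -14 + 44.4 − 14.4 = 16
Overall = 0.2 × 35.8 + 0.2 × 33.5 + 0.6 × 16 = 7.16 + 6.7 + 9.6 = 23.46

$23.46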